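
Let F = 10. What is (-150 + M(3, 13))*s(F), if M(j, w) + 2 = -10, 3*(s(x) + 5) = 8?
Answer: 378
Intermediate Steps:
s(x) = -7/3 (s(x) = -5 + (1/3)*8 = -5 + 8/3 = -7/3)
M(j, w) = -12 (M(j, w) = -2 - 10 = -12)
(-150 + M(3, 13))*s(F) = (-150 - 12)*(-7/3) = -162*(-7/3) = 378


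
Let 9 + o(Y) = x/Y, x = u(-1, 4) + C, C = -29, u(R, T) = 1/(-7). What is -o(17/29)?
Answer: 411/7 ≈ 58.714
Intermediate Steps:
u(R, T) = -⅐
x = -204/7 (x = -⅐ - 29 = -204/7 ≈ -29.143)
o(Y) = -9 - 204/(7*Y)
-o(17/29) = -(-9 - 204/(7*(17/29))) = -(-9 - 204/(7*(17*(1/29)))) = -(-9 - 204/(7*17/29)) = -(-9 - 204/7*29/17) = -(-9 - 348/7) = -1*(-411/7) = 411/7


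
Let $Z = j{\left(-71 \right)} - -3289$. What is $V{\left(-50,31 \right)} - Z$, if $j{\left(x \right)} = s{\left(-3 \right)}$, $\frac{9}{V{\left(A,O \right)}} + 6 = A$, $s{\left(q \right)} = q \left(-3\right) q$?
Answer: $- \frac{182681}{56} \approx -3262.2$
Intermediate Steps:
$s{\left(q \right)} = - 3 q^{2}$ ($s{\left(q \right)} = - 3 q q = - 3 q^{2}$)
$V{\left(A,O \right)} = \frac{9}{-6 + A}$
$j{\left(x \right)} = -27$ ($j{\left(x \right)} = - 3 \left(-3\right)^{2} = \left(-3\right) 9 = -27$)
$Z = 3262$ ($Z = -27 - -3289 = -27 + \left(-6400 + 9689\right) = -27 + 3289 = 3262$)
$V{\left(-50,31 \right)} - Z = \frac{9}{-6 - 50} - 3262 = \frac{9}{-56} - 3262 = 9 \left(- \frac{1}{56}\right) - 3262 = - \frac{9}{56} - 3262 = - \frac{182681}{56}$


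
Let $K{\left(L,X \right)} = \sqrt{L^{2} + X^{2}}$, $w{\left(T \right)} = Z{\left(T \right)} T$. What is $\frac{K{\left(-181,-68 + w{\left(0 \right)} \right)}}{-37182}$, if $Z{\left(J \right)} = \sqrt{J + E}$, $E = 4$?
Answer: $- \frac{\sqrt{37385}}{37182} \approx -0.0052001$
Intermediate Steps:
$Z{\left(J \right)} = \sqrt{4 + J}$ ($Z{\left(J \right)} = \sqrt{J + 4} = \sqrt{4 + J}$)
$w{\left(T \right)} = T \sqrt{4 + T}$ ($w{\left(T \right)} = \sqrt{4 + T} T = T \sqrt{4 + T}$)
$\frac{K{\left(-181,-68 + w{\left(0 \right)} \right)}}{-37182} = \frac{\sqrt{\left(-181\right)^{2} + \left(-68 + 0 \sqrt{4 + 0}\right)^{2}}}{-37182} = \sqrt{32761 + \left(-68 + 0 \sqrt{4}\right)^{2}} \left(- \frac{1}{37182}\right) = \sqrt{32761 + \left(-68 + 0 \cdot 2\right)^{2}} \left(- \frac{1}{37182}\right) = \sqrt{32761 + \left(-68 + 0\right)^{2}} \left(- \frac{1}{37182}\right) = \sqrt{32761 + \left(-68\right)^{2}} \left(- \frac{1}{37182}\right) = \sqrt{32761 + 4624} \left(- \frac{1}{37182}\right) = \sqrt{37385} \left(- \frac{1}{37182}\right) = - \frac{\sqrt{37385}}{37182}$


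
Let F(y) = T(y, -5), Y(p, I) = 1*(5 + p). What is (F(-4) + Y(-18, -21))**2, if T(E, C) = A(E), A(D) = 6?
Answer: 49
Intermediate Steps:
Y(p, I) = 5 + p
T(E, C) = 6
F(y) = 6
(F(-4) + Y(-18, -21))**2 = (6 + (5 - 18))**2 = (6 - 13)**2 = (-7)**2 = 49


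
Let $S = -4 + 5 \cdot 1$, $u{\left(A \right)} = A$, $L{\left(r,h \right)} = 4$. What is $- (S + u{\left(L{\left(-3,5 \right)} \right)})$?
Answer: $-5$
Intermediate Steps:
$S = 1$ ($S = -4 + 5 = 1$)
$- (S + u{\left(L{\left(-3,5 \right)} \right)}) = - (1 + 4) = \left(-1\right) 5 = -5$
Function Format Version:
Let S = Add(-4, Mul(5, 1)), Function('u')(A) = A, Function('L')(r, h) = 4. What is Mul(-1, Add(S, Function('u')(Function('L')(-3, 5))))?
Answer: -5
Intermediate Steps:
S = 1 (S = Add(-4, 5) = 1)
Mul(-1, Add(S, Function('u')(Function('L')(-3, 5)))) = Mul(-1, Add(1, 4)) = Mul(-1, 5) = -5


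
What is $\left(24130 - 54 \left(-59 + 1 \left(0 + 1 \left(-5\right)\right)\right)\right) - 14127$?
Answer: $13459$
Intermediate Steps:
$\left(24130 - 54 \left(-59 + 1 \left(0 + 1 \left(-5\right)\right)\right)\right) - 14127 = \left(24130 - 54 \left(-59 + 1 \left(0 - 5\right)\right)\right) - 14127 = \left(24130 - 54 \left(-59 + 1 \left(-5\right)\right)\right) - 14127 = \left(24130 - 54 \left(-59 - 5\right)\right) - 14127 = \left(24130 - -3456\right) - 14127 = \left(24130 + 3456\right) - 14127 = 27586 - 14127 = 13459$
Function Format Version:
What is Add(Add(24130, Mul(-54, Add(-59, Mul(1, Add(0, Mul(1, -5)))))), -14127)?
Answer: 13459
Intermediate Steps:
Add(Add(24130, Mul(-54, Add(-59, Mul(1, Add(0, Mul(1, -5)))))), -14127) = Add(Add(24130, Mul(-54, Add(-59, Mul(1, Add(0, -5))))), -14127) = Add(Add(24130, Mul(-54, Add(-59, Mul(1, -5)))), -14127) = Add(Add(24130, Mul(-54, Add(-59, -5))), -14127) = Add(Add(24130, Mul(-54, -64)), -14127) = Add(Add(24130, 3456), -14127) = Add(27586, -14127) = 13459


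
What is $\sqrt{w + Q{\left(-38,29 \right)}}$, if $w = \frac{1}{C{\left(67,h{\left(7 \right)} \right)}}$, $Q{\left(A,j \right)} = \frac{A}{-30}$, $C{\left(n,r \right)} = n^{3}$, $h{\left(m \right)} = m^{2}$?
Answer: $\frac{4 \sqrt{358942785}}{67335} \approx 1.1255$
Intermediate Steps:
$Q{\left(A,j \right)} = - \frac{A}{30}$ ($Q{\left(A,j \right)} = A \left(- \frac{1}{30}\right) = - \frac{A}{30}$)
$w = \frac{1}{300763}$ ($w = \frac{1}{67^{3}} = \frac{1}{300763} \approx 3.3249 \cdot 10^{-6}$)
$\sqrt{w + Q{\left(-38,29 \right)}} = \sqrt{\frac{1}{300763} - - \frac{19}{15}} = \sqrt{\frac{1}{300763} + \frac{19}{15}} = \sqrt{\frac{5714512}{4511445}} = \frac{4 \sqrt{358942785}}{67335}$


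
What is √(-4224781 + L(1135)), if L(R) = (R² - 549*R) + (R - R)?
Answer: 3*I*√395519 ≈ 1886.7*I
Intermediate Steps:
L(R) = R² - 549*R (L(R) = (R² - 549*R) + 0 = R² - 549*R)
√(-4224781 + L(1135)) = √(-4224781 + 1135*(-549 + 1135)) = √(-4224781 + 1135*586) = √(-4224781 + 665110) = √(-3559671) = 3*I*√395519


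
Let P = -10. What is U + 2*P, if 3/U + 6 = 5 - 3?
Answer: -83/4 ≈ -20.750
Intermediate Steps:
U = -3/4 (U = 3/(-6 + (5 - 3)) = 3/(-6 + 2) = 3/(-4) = 3*(-1/4) = -3/4 ≈ -0.75000)
U + 2*P = -3/4 + 2*(-10) = -3/4 - 20 = -83/4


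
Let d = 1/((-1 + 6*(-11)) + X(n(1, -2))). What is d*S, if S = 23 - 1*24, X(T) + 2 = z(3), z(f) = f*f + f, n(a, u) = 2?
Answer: 1/57 ≈ 0.017544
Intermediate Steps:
z(f) = f + f² (z(f) = f² + f = f + f²)
X(T) = 10 (X(T) = -2 + 3*(1 + 3) = -2 + 3*4 = -2 + 12 = 10)
S = -1 (S = 23 - 24 = -1)
d = -1/57 (d = 1/((-1 + 6*(-11)) + 10) = 1/((-1 - 66) + 10) = 1/(-67 + 10) = 1/(-57) = -1/57 ≈ -0.017544)
d*S = -1/57*(-1) = 1/57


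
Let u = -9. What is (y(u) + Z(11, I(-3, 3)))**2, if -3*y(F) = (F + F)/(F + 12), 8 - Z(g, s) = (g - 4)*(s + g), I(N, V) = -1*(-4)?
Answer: 9025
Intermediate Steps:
I(N, V) = 4
Z(g, s) = 8 - (-4 + g)*(g + s) (Z(g, s) = 8 - (g - 4)*(s + g) = 8 - (-4 + g)*(g + s))
y(F) = -2*F/(3*(12 + F)) (y(F) = -(F + F)/(3*(F + 12)) = -2*F/(3*(12 + F)))
(y(u) + Z(11, I(-3, 3)))**2 = (-2*(-9)/(36 + 3*(-9)) + (8 - 1*11**2 + 4*11 + 4*4 - 1*11*4))**2 = (-2*(-9)/(36 - 27) + (8 - 1*121 + 44 + 16 - 44))**2 = (-2*(-9)/9 + (8 - 121 + 44 + 16 - 44))**2 = (-2*(-9)*1/9 - 97)**2 = (2 - 97)**2 = (-95)**2 = 9025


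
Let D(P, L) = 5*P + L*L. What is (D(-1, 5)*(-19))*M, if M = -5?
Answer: 1900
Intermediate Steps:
D(P, L) = L**2 + 5*P (D(P, L) = 5*P + L**2 = L**2 + 5*P)
(D(-1, 5)*(-19))*M = ((5**2 + 5*(-1))*(-19))*(-5) = ((25 - 5)*(-19))*(-5) = (20*(-19))*(-5) = -380*(-5) = 1900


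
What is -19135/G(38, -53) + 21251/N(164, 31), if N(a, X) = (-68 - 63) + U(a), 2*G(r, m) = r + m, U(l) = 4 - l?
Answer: 721187/291 ≈ 2478.3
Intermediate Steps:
G(r, m) = m/2 + r/2 (G(r, m) = (r + m)/2 = (m + r)/2 = m/2 + r/2)
N(a, X) = -127 - a (N(a, X) = (-68 - 63) + (4 - a) = -131 + (4 - a) = -127 - a)
-19135/G(38, -53) + 21251/N(164, 31) = -19135/((½)*(-53) + (½)*38) + 21251/(-127 - 1*164) = -19135/(-53/2 + 19) + 21251/(-127 - 164) = -19135/(-15/2) + 21251/(-291) = -19135*(-2/15) + 21251*(-1/291) = 7654/3 - 21251/291 = 721187/291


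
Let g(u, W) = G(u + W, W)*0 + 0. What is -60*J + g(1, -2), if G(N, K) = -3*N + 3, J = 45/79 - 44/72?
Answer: 590/237 ≈ 2.4895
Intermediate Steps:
J = -59/1422 (J = 45*(1/79) - 44*1/72 = 45/79 - 11/18 = -59/1422 ≈ -0.041491)
G(N, K) = 3 - 3*N
g(u, W) = 0 (g(u, W) = (3 - 3*(u + W))*0 + 0 = (3 - 3*(W + u))*0 + 0 = (3 + (-3*W - 3*u))*0 + 0 = (3 - 3*W - 3*u)*0 + 0 = 0 + 0 = 0)
-60*J + g(1, -2) = -60*(-59/1422) + 0 = 590/237 + 0 = 590/237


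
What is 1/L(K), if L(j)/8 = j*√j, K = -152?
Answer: I*√38/92416 ≈ 6.6703e-5*I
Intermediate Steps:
L(j) = 8*j^(3/2) (L(j) = 8*(j*√j) = 8*j^(3/2))
1/L(K) = 1/(8*(-152)^(3/2)) = 1/(8*(-304*I*√38)) = 1/(-2432*I*√38) = I*√38/92416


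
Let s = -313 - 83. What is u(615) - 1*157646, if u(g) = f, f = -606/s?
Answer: -10404535/66 ≈ -1.5764e+5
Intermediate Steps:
s = -396
f = 101/66 (f = -606/(-396) = -606*(-1/396) = 101/66 ≈ 1.5303)
u(g) = 101/66
u(615) - 1*157646 = 101/66 - 1*157646 = 101/66 - 157646 = -10404535/66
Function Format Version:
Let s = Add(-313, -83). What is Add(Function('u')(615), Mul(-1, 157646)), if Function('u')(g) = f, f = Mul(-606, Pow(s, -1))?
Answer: Rational(-10404535, 66) ≈ -1.5764e+5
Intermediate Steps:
s = -396
f = Rational(101, 66) (f = Mul(-606, Pow(-396, -1)) = Mul(-606, Rational(-1, 396)) = Rational(101, 66) ≈ 1.5303)
Function('u')(g) = Rational(101, 66)
Add(Function('u')(615), Mul(-1, 157646)) = Add(Rational(101, 66), Mul(-1, 157646)) = Add(Rational(101, 66), -157646) = Rational(-10404535, 66)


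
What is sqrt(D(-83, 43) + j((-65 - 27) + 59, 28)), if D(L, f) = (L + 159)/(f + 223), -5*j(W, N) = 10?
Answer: 2*I*sqrt(21)/7 ≈ 1.3093*I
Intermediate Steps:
j(W, N) = -2 (j(W, N) = -1/5*10 = -2)
D(L, f) = (159 + L)/(223 + f)
sqrt(D(-83, 43) + j((-65 - 27) + 59, 28)) = sqrt((159 - 83)/(223 + 43) - 2) = sqrt(76/266 - 2) = sqrt((1/266)*76 - 2) = sqrt(2/7 - 2) = sqrt(-12/7) = 2*I*sqrt(21)/7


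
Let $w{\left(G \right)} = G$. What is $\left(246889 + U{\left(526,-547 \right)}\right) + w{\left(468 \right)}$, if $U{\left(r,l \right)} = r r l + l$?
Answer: $-151094962$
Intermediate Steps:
$U{\left(r,l \right)} = l + l r^{2}$ ($U{\left(r,l \right)} = r^{2} l + l = l r^{2} + l = l + l r^{2}$)
$\left(246889 + U{\left(526,-547 \right)}\right) + w{\left(468 \right)} = \left(246889 - 547 \left(1 + 526^{2}\right)\right) + 468 = \left(246889 - 547 \left(1 + 276676\right)\right) + 468 = \left(246889 - 151342319\right) + 468 = -151095430 + 468 = -151094962$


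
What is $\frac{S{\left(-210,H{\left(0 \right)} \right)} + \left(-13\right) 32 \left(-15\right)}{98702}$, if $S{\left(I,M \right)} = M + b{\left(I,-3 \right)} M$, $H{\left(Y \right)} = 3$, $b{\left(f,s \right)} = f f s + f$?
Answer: $- \frac{391287}{98702} \approx -3.9643$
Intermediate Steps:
$b{\left(f,s \right)} = f + s f^{2}$ ($b{\left(f,s \right)} = f^{2} s + f = s f^{2} + f = f + s f^{2}$)
$S{\left(I,M \right)} = M + I M \left(1 - 3 I\right)$ ($S{\left(I,M \right)} = M + I \left(1 + I \left(-3\right)\right) M = M + I \left(1 - 3 I\right) M = M + I M \left(1 - 3 I\right)$)
$\frac{S{\left(-210,H{\left(0 \right)} \right)} + \left(-13\right) 32 \left(-15\right)}{98702} = \frac{3 \left(1 - 210 \left(1 - -630\right)\right) + \left(-13\right) 32 \left(-15\right)}{98702} = \left(3 \left(1 - 210 \left(1 + 630\right)\right) - -6240\right) \frac{1}{98702} = \left(3 \left(1 - 132510\right) + 6240\right) \frac{1}{98702} = \left(3 \left(-132509\right) + 6240\right) \frac{1}{98702} = \left(-397527 + 6240\right) \frac{1}{98702} = \left(-391287\right) \frac{1}{98702} = - \frac{391287}{98702}$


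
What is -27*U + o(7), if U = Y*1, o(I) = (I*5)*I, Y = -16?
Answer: 677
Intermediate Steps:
o(I) = 5*I**2 (o(I) = (5*I)*I = 5*I**2)
U = -16 (U = -16*1 = -16)
-27*U + o(7) = -27*(-16) + 5*7**2 = 432 + 5*49 = 432 + 245 = 677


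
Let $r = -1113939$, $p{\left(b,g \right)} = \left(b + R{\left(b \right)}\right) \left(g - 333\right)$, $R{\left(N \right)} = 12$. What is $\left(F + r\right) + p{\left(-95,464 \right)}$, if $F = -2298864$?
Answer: $-3423676$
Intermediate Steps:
$p{\left(b,g \right)} = \left(-333 + g\right) \left(12 + b\right)$ ($p{\left(b,g \right)} = \left(b + 12\right) \left(g - 333\right) = \left(12 + b\right) \left(-333 + g\right) = \left(-333 + g\right) \left(12 + b\right)$)
$\left(F + r\right) + p{\left(-95,464 \right)} = \left(-2298864 - 1113939\right) - 10873 = -3412803 + \left(-3996 + 31635 + 5568 - 44080\right) = -3412803 - 10873 = -3423676$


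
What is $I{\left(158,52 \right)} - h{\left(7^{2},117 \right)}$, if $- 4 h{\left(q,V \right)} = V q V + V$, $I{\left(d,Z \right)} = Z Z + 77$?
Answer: $\frac{341001}{2} \approx 1.705 \cdot 10^{5}$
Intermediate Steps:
$I{\left(d,Z \right)} = 77 + Z^{2}$ ($I{\left(d,Z \right)} = Z^{2} + 77 = 77 + Z^{2}$)
$h{\left(q,V \right)} = - \frac{V}{4} - \frac{q V^{2}}{4}$ ($h{\left(q,V \right)} = - \frac{V q V + V}{4} = - \frac{q V^{2} + V}{4} = - \frac{V + q V^{2}}{4} = - \frac{V}{4} - \frac{q V^{2}}{4}$)
$I{\left(158,52 \right)} - h{\left(7^{2},117 \right)} = \left(77 + 52^{2}\right) - \left(- \frac{1}{4}\right) 117 \left(1 + 117 \cdot 7^{2}\right) = \left(77 + 2704\right) - \left(- \frac{1}{4}\right) 117 \left(1 + 117 \cdot 49\right) = 2781 - \left(- \frac{1}{4}\right) 117 \left(1 + 5733\right) = 2781 - \left(- \frac{1}{4}\right) 117 \cdot 5734 = 2781 - - \frac{335439}{2} = 2781 + \frac{335439}{2} = \frac{341001}{2}$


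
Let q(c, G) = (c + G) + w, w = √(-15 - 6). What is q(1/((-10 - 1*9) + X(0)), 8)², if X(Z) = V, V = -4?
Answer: 22380/529 + 366*I*√21/23 ≈ 42.306 + 72.923*I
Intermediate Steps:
X(Z) = -4
w = I*√21 (w = √(-21) = I*√21 ≈ 4.5826*I)
q(c, G) = G + c + I*√21 (q(c, G) = (c + G) + I*√21 = (G + c) + I*√21 = G + c + I*√21)
q(1/((-10 - 1*9) + X(0)), 8)² = (8 + 1/((-10 - 1*9) - 4) + I*√21)² = (8 + 1/((-10 - 9) - 4) + I*√21)² = (8 + 1/(-19 - 4) + I*√21)² = (8 + 1/(-23) + I*√21)² = (8 - 1/23 + I*√21)² = (183/23 + I*√21)²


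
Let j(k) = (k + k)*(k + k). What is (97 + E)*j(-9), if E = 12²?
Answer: 78084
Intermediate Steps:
j(k) = 4*k² (j(k) = (2*k)*(2*k) = 4*k²)
E = 144
(97 + E)*j(-9) = (97 + 144)*(4*(-9)²) = 241*(4*81) = 241*324 = 78084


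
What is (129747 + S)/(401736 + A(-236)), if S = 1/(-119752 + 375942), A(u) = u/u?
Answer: 33239883931/102921002030 ≈ 0.32297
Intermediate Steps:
A(u) = 1
S = 1/256190 ≈ 3.9034e-6
(129747 + S)/(401736 + A(-236)) = (129747 + 1/256190)/(401736 + 1) = (33239883931/256190)/401737 = (33239883931/256190)*(1/401737) = 33239883931/102921002030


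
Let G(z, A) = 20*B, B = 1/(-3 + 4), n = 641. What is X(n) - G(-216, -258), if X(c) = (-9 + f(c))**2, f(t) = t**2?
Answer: 168815800364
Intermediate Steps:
B = 1 (B = 1/1 = 1)
G(z, A) = 20 (G(z, A) = 20*1 = 20)
X(c) = (-9 + c**2)**2
X(n) - G(-216, -258) = (-9 + 641**2)**2 - 1*20 = (-9 + 410881)**2 - 20 = 410872**2 - 20 = 168815800384 - 20 = 168815800364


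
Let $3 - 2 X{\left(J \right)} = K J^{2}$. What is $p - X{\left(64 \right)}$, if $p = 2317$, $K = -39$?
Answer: $- \frac{155113}{2} \approx -77557.0$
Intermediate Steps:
$X{\left(J \right)} = \frac{3}{2} + \frac{39 J^{2}}{2}$ ($X{\left(J \right)} = \frac{3}{2} - \frac{\left(-39\right) J^{2}}{2} = \frac{3}{2} + \frac{39 J^{2}}{2}$)
$p - X{\left(64 \right)} = 2317 - \left(\frac{3}{2} + \frac{39 \cdot 64^{2}}{2}\right) = 2317 - \left(\frac{3}{2} + \frac{39}{2} \cdot 4096\right) = 2317 - \left(\frac{3}{2} + 79872\right) = 2317 - \frac{159747}{2} = - \frac{155113}{2}$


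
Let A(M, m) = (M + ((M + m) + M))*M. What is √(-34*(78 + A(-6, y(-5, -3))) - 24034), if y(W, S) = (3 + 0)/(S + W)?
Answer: I*√121738/2 ≈ 174.45*I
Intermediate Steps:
y(W, S) = 3/(S + W)
A(M, m) = M*(m + 3*M) (A(M, m) = (M + (m + 2*M))*M = (m + 3*M)*M = M*(m + 3*M))
√(-34*(78 + A(-6, y(-5, -3))) - 24034) = √(-34*(78 - 6*(3/(-3 - 5) + 3*(-6))) - 24034) = √(-34*(78 - 6*(3/(-8) - 18)) - 24034) = √(-34*(78 - 6*(3*(-⅛) - 18)) - 24034) = √(-34*(78 - 6*(-3/8 - 18)) - 24034) = √(-34*(78 - 6*(-147/8)) - 24034) = √(-34*(78 + 441/4) - 24034) = √(-34*753/4 - 24034) = √(-12801/2 - 24034) = √(-60869/2) = I*√121738/2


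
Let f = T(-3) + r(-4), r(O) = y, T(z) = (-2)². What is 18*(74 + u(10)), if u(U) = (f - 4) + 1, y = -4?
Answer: 1278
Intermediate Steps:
T(z) = 4
r(O) = -4
f = 0 (f = 4 - 4 = 0)
u(U) = -3 (u(U) = (0 - 4) + 1 = -4 + 1 = -3)
18*(74 + u(10)) = 18*(74 - 3) = 18*71 = 1278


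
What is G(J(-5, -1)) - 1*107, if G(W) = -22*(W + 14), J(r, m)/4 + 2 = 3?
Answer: -503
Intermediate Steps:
J(r, m) = 4 (J(r, m) = -8 + 4*3 = -8 + 12 = 4)
G(W) = -308 - 22*W (G(W) = -22*(14 + W) = -308 - 22*W)
G(J(-5, -1)) - 1*107 = (-308 - 22*4) - 1*107 = (-308 - 88) - 107 = -396 - 107 = -503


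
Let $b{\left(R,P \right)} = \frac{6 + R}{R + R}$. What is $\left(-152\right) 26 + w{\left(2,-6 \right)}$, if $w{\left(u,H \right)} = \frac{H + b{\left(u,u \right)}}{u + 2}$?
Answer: $-3953$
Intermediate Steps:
$b{\left(R,P \right)} = \frac{6 + R}{2 R}$
$w{\left(u,H \right)} = \frac{H + \frac{6 + u}{2 u}}{2 + u}$ ($w{\left(u,H \right)} = \frac{H + \frac{6 + u}{2 u}}{u + 2} = \frac{H + \frac{6 + u}{2 u}}{2 + u}$)
$\left(-152\right) 26 + w{\left(2,-6 \right)} = \left(-152\right) 26 + \frac{3 + \frac{1}{2} \cdot 2 - 12}{2 \left(2 + 2\right)} = -3952 + \frac{3 + 1 - 12}{2 \cdot 4} = -3952 + \frac{1}{2} \cdot \frac{1}{4} \left(-8\right) = -3952 - 1 = -3953$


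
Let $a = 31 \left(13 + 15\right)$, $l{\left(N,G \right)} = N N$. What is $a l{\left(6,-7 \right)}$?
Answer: $31248$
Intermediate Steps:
$l{\left(N,G \right)} = N^{2}$
$a = 868$ ($a = 31 \cdot 28 = 868$)
$a l{\left(6,-7 \right)} = 868 \cdot 6^{2} = 868 \cdot 36 = 31248$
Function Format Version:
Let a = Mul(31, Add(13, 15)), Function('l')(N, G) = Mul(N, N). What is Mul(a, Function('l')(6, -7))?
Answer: 31248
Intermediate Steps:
Function('l')(N, G) = Pow(N, 2)
a = 868 (a = Mul(31, 28) = 868)
Mul(a, Function('l')(6, -7)) = Mul(868, Pow(6, 2)) = Mul(868, 36) = 31248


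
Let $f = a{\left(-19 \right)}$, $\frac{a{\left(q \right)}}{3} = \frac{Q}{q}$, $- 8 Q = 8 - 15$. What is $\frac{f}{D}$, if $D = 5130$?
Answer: $- \frac{7}{259920} \approx -2.6931 \cdot 10^{-5}$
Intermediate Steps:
$Q = \frac{7}{8}$ ($Q = - \frac{8 - 15}{8} = \left(- \frac{1}{8}\right) \left(-7\right) = \frac{7}{8} \approx 0.875$)
$a{\left(q \right)} = \frac{21}{8 q}$ ($a{\left(q \right)} = 3 \frac{7}{8 q} = \frac{21}{8 q}$)
$f = - \frac{21}{152}$ ($f = \frac{21}{8 \left(-19\right)} = \frac{21}{8} \left(- \frac{1}{19}\right) = - \frac{21}{152} \approx -0.13816$)
$\frac{f}{D} = - \frac{21}{152 \cdot 5130} = \left(- \frac{21}{152}\right) \frac{1}{5130} = - \frac{7}{259920}$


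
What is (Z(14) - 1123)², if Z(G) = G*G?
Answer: 859329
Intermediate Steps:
Z(G) = G²
(Z(14) - 1123)² = (14² - 1123)² = (196 - 1123)² = (-927)² = 859329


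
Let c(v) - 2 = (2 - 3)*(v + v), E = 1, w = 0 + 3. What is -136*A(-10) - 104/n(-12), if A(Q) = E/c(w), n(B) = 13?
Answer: 26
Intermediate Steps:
w = 3
c(v) = 2 - 2*v (c(v) = 2 + (2 - 3)*(v + v) = 2 - 2*v)
A(Q) = -1/4 (A(Q) = 1/(2 - 2*3) = 1/(2 - 6) = 1/(-4) = 1*(-1/4) = -1/4)
-136*A(-10) - 104/n(-12) = -136*(-1/4) - 104/13 = 34 - 104*1/13 = 34 - 8 = 26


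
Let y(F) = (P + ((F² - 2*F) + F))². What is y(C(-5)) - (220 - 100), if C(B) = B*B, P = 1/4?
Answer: 5762881/16 ≈ 3.6018e+5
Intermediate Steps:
P = ¼ ≈ 0.25000
C(B) = B²
y(F) = (¼ + F² - F)² (y(F) = (¼ + ((F² - 2*F) + F))² = (¼ + (F² - F))² = (¼ + F² - F)²)
y(C(-5)) - (220 - 100) = (1 - 4*(-5)² + 4*((-5)²)²)²/16 - (220 - 100) = (1 - 4*25 + 4*25²)²/16 - 1*120 = (1 - 100 + 4*625)²/16 - 120 = (1 - 100 + 2500)²/16 - 120 = (1/16)*2401² - 120 = (1/16)*5764801 - 120 = 5764801/16 - 120 = 5762881/16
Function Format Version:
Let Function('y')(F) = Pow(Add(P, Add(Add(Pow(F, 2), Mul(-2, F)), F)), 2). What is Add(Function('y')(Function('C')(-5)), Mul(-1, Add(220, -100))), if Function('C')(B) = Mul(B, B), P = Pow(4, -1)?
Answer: Rational(5762881, 16) ≈ 3.6018e+5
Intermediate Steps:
P = Rational(1, 4) ≈ 0.25000
Function('C')(B) = Pow(B, 2)
Function('y')(F) = Pow(Add(Rational(1, 4), Pow(F, 2), Mul(-1, F)), 2) (Function('y')(F) = Pow(Add(Rational(1, 4), Add(Add(Pow(F, 2), Mul(-2, F)), F)), 2) = Pow(Add(Rational(1, 4), Add(Pow(F, 2), Mul(-1, F))), 2) = Pow(Add(Rational(1, 4), Pow(F, 2), Mul(-1, F)), 2))
Add(Function('y')(Function('C')(-5)), Mul(-1, Add(220, -100))) = Add(Mul(Rational(1, 16), Pow(Add(1, Mul(-4, Pow(-5, 2)), Mul(4, Pow(Pow(-5, 2), 2))), 2)), Mul(-1, Add(220, -100))) = Add(Mul(Rational(1, 16), Pow(Add(1, Mul(-4, 25), Mul(4, Pow(25, 2))), 2)), Mul(-1, 120)) = Add(Mul(Rational(1, 16), Pow(Add(1, -100, Mul(4, 625)), 2)), -120) = Add(Mul(Rational(1, 16), Pow(Add(1, -100, 2500), 2)), -120) = Add(Mul(Rational(1, 16), Pow(2401, 2)), -120) = Add(Mul(Rational(1, 16), 5764801), -120) = Add(Rational(5764801, 16), -120) = Rational(5762881, 16)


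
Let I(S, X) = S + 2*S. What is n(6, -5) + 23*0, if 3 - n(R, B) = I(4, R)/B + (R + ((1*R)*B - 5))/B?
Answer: -⅖ ≈ -0.40000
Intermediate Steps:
I(S, X) = 3*S
n(R, B) = 3 - 12/B - (-5 + R + B*R)/B (n(R, B) = 3 - ((3*4)/B + (R + ((1*R)*B - 5))/B) = 3 - (12/B + (R + (R*B - 5))/B) = 3 - (12/B + (R + (B*R - 5))/B) = 3 - (12/B + (R + (-5 + B*R))/B) = 3 - (12/B + (-5 + R + B*R)/B) = 3 + (-12/B - (-5 + R + B*R)/B) = 3 - 12/B - (-5 + R + B*R)/B)
n(6, -5) + 23*0 = (3 - 1*6 - 7/(-5) - 1*6/(-5)) + 23*0 = (3 - 6 - 7*(-⅕) - 1*6*(-⅕)) + 0 = (3 - 6 + 7/5 + 6/5) + 0 = -⅖ + 0 = -⅖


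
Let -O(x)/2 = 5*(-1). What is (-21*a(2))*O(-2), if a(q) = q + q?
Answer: -840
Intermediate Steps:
a(q) = 2*q
O(x) = 10 (O(x) = -10*(-1) = -2*(-5) = 10)
(-21*a(2))*O(-2) = -42*2*10 = -21*4*10 = -84*10 = -840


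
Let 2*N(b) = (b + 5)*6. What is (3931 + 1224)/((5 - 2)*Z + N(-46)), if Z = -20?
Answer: -5155/183 ≈ -28.169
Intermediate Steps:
N(b) = 15 + 3*b (N(b) = ((b + 5)*6)/2 = ((5 + b)*6)/2 = (30 + 6*b)/2 = 15 + 3*b)
(3931 + 1224)/((5 - 2)*Z + N(-46)) = (3931 + 1224)/((5 - 2)*(-20) + (15 + 3*(-46))) = 5155/(3*(-20) + (15 - 138)) = 5155/(-60 - 123) = 5155/(-183) = 5155*(-1/183) = -5155/183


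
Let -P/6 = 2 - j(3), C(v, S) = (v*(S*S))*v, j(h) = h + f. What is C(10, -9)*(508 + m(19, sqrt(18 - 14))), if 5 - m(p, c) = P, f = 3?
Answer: 3960900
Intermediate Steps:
j(h) = 3 + h (j(h) = h + 3 = 3 + h)
C(v, S) = S**2*v**2 (C(v, S) = (v*S**2)*v = S**2*v**2)
P = 24 (P = -6*(2 - (3 + 3)) = -6*(2 - 1*6) = -6*(2 - 6) = -6*(-4) = 24)
m(p, c) = -19 (m(p, c) = 5 - 1*24 = 5 - 24 = -19)
C(10, -9)*(508 + m(19, sqrt(18 - 14))) = ((-9)**2*10**2)*(508 - 19) = (81*100)*489 = 8100*489 = 3960900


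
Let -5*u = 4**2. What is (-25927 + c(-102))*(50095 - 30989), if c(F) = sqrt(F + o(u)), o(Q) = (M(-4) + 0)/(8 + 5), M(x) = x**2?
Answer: -495361262 + 19106*I*sqrt(17030)/13 ≈ -4.9536e+8 + 1.9179e+5*I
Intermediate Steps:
u = -16/5 (u = -1/5*4**2 = -1/5*16 = -16/5 ≈ -3.2000)
o(Q) = 16/13 (o(Q) = ((-4)**2 + 0)/(8 + 5) = (16 + 0)/13 = 16*(1/13) = 16/13)
c(F) = sqrt(16/13 + F) (c(F) = sqrt(F + 16/13) = sqrt(16/13 + F))
(-25927 + c(-102))*(50095 - 30989) = (-25927 + sqrt(208 + 169*(-102))/13)*(50095 - 30989) = (-25927 + sqrt(208 - 17238)/13)*19106 = (-25927 + sqrt(-17030)/13)*19106 = (-25927 + (I*sqrt(17030))/13)*19106 = (-25927 + I*sqrt(17030)/13)*19106 = -495361262 + 19106*I*sqrt(17030)/13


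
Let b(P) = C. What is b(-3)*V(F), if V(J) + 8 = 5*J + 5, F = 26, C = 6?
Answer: 762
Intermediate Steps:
b(P) = 6
V(J) = -3 + 5*J (V(J) = -8 + (5*J + 5) = -8 + (5 + 5*J) = -3 + 5*J)
b(-3)*V(F) = 6*(-3 + 5*26) = 6*(-3 + 130) = 6*127 = 762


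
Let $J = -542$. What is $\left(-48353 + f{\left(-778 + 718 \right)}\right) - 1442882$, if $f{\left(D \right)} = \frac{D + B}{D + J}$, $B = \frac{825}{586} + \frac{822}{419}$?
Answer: $- \frac{220421620578307}{147811468} \approx -1.4912 \cdot 10^{6}$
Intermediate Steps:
$B = \frac{827367}{245534}$ ($B = 825 \cdot \frac{1}{586} + 822 \cdot \frac{1}{419} = \frac{825}{586} + \frac{822}{419} = \frac{827367}{245534} \approx 3.3697$)
$f{\left(D \right)} = \frac{\frac{827367}{245534} + D}{-542 + D}$ ($f{\left(D \right)} = \frac{D + \frac{827367}{245534}}{D - 542} = \frac{\frac{827367}{245534} + D}{-542 + D}$)
$\left(-48353 + f{\left(-778 + 718 \right)}\right) - 1442882 = \left(-48353 + \frac{\frac{827367}{245534} + \left(-778 + 718\right)}{-542 + \left(-778 + 718\right)}\right) - 1442882 = \left(-48353 + \frac{\frac{827367}{245534} - 60}{-542 - 60}\right) - 1442882 = \left(-48353 + \frac{1}{-602} \left(- \frac{13904673}{245534}\right)\right) - 1442882 = \left(-48353 - - \frac{13904673}{147811468}\right) - 1442882 = \left(-48353 + \frac{13904673}{147811468}\right) - 1442882 = - \frac{7147114007531}{147811468} - 1442882 = - \frac{220421620578307}{147811468}$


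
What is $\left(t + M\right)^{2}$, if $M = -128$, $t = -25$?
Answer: $23409$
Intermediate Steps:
$\left(t + M\right)^{2} = \left(-25 - 128\right)^{2} = \left(-153\right)^{2} = 23409$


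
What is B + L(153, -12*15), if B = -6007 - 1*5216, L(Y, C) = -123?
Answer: -11346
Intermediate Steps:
B = -11223 (B = -6007 - 5216 = -11223)
B + L(153, -12*15) = -11223 - 123 = -11346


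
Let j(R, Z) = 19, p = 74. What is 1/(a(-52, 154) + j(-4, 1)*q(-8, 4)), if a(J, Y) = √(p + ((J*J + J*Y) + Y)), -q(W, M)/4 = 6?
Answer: -38/17751 - I*√141/35502 ≈ -0.0021407 - 0.00033447*I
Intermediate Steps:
q(W, M) = -24 (q(W, M) = -4*6 = -24)
a(J, Y) = √(74 + Y + J² + J*Y) (a(J, Y) = √(74 + ((J*J + J*Y) + Y)) = √(74 + ((J² + J*Y) + Y)) = √(74 + (Y + J² + J*Y)) = √(74 + Y + J² + J*Y))
1/(a(-52, 154) + j(-4, 1)*q(-8, 4)) = 1/(√(74 + 154 + (-52)² - 52*154) + 19*(-24)) = 1/(√(74 + 154 + 2704 - 8008) - 456) = 1/(√(-5076) - 456) = 1/(6*I*√141 - 456) = 1/(-456 + 6*I*√141)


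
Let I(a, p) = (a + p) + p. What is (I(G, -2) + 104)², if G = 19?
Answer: 14161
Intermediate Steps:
I(a, p) = a + 2*p
(I(G, -2) + 104)² = ((19 + 2*(-2)) + 104)² = ((19 - 4) + 104)² = (15 + 104)² = 119² = 14161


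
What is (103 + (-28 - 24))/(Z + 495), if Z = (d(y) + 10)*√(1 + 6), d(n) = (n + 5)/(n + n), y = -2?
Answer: 403920/3910817 - 7548*√7/3910817 ≈ 0.098176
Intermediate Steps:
d(n) = (5 + n)/(2*n) (d(n) = (5 + n)/((2*n)) = (5 + n)*(1/(2*n)) = (5 + n)/(2*n))
Z = 37*√7/4 (Z = ((½)*(5 - 2)/(-2) + 10)*√(1 + 6) = ((½)*(-½)*3 + 10)*√7 = (-¾ + 10)*√7 = 37*√7/4 ≈ 24.473)
(103 + (-28 - 24))/(Z + 495) = (103 + (-28 - 24))/(37*√7/4 + 495) = (103 - 52)/(495 + 37*√7/4) = 51/(495 + 37*√7/4)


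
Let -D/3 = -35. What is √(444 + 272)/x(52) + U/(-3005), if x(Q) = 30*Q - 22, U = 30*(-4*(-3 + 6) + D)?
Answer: -558/601 + √179/769 ≈ -0.91105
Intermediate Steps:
D = 105 (D = -3*(-35) = 105)
U = 2790 (U = 30*(-4*(-3 + 6) + 105) = 30*(-4*3 + 105) = 30*(-12 + 105) = 30*93 = 2790)
x(Q) = -22 + 30*Q
√(444 + 272)/x(52) + U/(-3005) = √(444 + 272)/(-22 + 30*52) + 2790/(-3005) = √716/(-22 + 1560) + 2790*(-1/3005) = (2*√179)/1538 - 558/601 = (2*√179)*(1/1538) - 558/601 = √179/769 - 558/601 = -558/601 + √179/769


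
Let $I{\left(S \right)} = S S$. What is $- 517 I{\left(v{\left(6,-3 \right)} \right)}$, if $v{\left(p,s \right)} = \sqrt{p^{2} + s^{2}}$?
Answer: $-23265$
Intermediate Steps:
$I{\left(S \right)} = S^{2}$
$- 517 I{\left(v{\left(6,-3 \right)} \right)} = - 517 \left(\sqrt{6^{2} + \left(-3\right)^{2}}\right)^{2} = - 517 \left(\sqrt{36 + 9}\right)^{2} = - 517 \left(\sqrt{45}\right)^{2} = - 517 \left(3 \sqrt{5}\right)^{2} = \left(-517\right) 45 = -23265$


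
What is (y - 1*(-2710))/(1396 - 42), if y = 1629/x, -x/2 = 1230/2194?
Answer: 515429/555140 ≈ 0.92847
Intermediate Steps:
x = -1230/1097 (x = -2460/2194 = -2*615/1097 = -1230/1097 ≈ -1.1212)
y = -595671/410 (y = 1629/(-1230/1097) = 1629*(-1097/1230) = -595671/410 ≈ -1452.9)
(y - 1*(-2710))/(1396 - 42) = (-595671/410 - 1*(-2710))/(1396 - 42) = (-595671/410 + 2710)/1354 = (1/1354)*(515429/410) = 515429/555140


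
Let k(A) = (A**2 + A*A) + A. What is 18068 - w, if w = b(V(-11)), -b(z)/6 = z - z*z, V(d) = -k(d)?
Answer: -303484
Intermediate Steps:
k(A) = A + 2*A**2 (k(A) = (A**2 + A**2) + A = 2*A**2 + A = A + 2*A**2)
V(d) = -d*(1 + 2*d)
b(z) = -6*z + 6*z**2 (b(z) = -6*(z - z*z) = -6*(z - z**2) = -6*z + 6*z**2)
w = 321552 (w = 6*(-1*(-11)*(1 + 2*(-11)))*(-1 - 1*(-11)*(1 + 2*(-11))) = 6*(-1*(-11)*(1 - 22))*(-1 - 1*(-11)*(1 - 22)) = 6*(-1*(-11)*(-21))*(-1 - 1*(-11)*(-21)) = 6*(-231)*(-1 - 231) = 6*(-231)*(-232) = 321552)
18068 - w = 18068 - 1*321552 = 18068 - 321552 = -303484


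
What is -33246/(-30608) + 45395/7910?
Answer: 11803043/1729352 ≈ 6.8251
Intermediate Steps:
-33246/(-30608) + 45395/7910 = -33246*(-1/30608) + 45395*(1/7910) = 16623/15304 + 1297/226 = 11803043/1729352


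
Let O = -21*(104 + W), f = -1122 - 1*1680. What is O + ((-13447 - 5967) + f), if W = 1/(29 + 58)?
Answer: -707607/29 ≈ -24400.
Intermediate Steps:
W = 1/87 ≈ 0.011494
f = -2802 (f = -1122 - 1680 = -2802)
O = -63343/29 (O = -21*(104 + 1/87) = -21*9049/87 = -63343/29 ≈ -2184.2)
O + ((-13447 - 5967) + f) = -63343/29 + ((-13447 - 5967) - 2802) = -63343/29 + (-19414 - 2802) = -63343/29 - 22216 = -707607/29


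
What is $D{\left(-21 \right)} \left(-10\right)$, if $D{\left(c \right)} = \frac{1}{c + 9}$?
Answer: $\frac{5}{6} \approx 0.83333$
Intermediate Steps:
$D{\left(c \right)} = \frac{1}{9 + c}$
$D{\left(-21 \right)} \left(-10\right) = \frac{1}{9 - 21} \left(-10\right) = \frac{1}{-12} \left(-10\right) = \left(- \frac{1}{12}\right) \left(-10\right) = \frac{5}{6}$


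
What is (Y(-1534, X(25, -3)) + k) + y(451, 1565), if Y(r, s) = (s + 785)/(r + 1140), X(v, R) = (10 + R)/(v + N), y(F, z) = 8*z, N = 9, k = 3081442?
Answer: 41446688255/13396 ≈ 3.0940e+6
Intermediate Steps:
X(v, R) = (10 + R)/(9 + v) (X(v, R) = (10 + R)/(v + 9) = (10 + R)/(9 + v))
Y(r, s) = (785 + s)/(1140 + r)
(Y(-1534, X(25, -3)) + k) + y(451, 1565) = ((785 + (10 - 3)/(9 + 25))/(1140 - 1534) + 3081442) + 8*1565 = ((785 + 7/34)/(-394) + 3081442) + 12520 = (-(785 + (1/34)*7)/394 + 3081442) + 12520 = (-(785 + 7/34)/394 + 3081442) + 12520 = (-1/394*26697/34 + 3081442) + 12520 = (-26697/13396 + 3081442) + 12520 = 41278970335/13396 + 12520 = 41446688255/13396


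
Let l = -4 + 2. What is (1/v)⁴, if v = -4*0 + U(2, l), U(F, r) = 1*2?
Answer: 1/16 ≈ 0.062500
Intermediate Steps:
l = -2
U(F, r) = 2
v = 2 (v = -4*0 + 2 = 0 + 2 = 2)
(1/v)⁴ = (1/2)⁴ = (½)⁴ = 1/16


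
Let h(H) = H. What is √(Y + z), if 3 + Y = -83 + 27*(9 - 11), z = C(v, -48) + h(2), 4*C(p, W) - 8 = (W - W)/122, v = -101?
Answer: 2*I*√34 ≈ 11.662*I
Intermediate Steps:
C(p, W) = 2 (C(p, W) = 2 + ((W - W)/122)/4 = 2 + (0*(1/122))/4 = 2 + (¼)*0 = 2 + 0 = 2)
z = 4 (z = 2 + 2 = 4)
Y = -140 (Y = -3 + (-83 + 27*(9 - 11)) = -3 + (-83 + 27*(-2)) = -3 + (-83 - 54) = -3 - 137 = -140)
√(Y + z) = √(-140 + 4) = √(-136) = 2*I*√34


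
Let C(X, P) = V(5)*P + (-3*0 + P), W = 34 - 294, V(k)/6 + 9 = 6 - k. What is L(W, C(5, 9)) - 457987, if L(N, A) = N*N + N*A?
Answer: -280407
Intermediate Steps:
V(k) = -18 - 6*k (V(k) = -54 + 6*(6 - k) = -54 + (36 - 6*k) = -18 - 6*k)
W = -260
C(X, P) = -47*P (C(X, P) = (-18 - 6*5)*P + (-3*0 + P) = (-18 - 30)*P + (0 + P) = -48*P + P = -47*P)
L(N, A) = N² + A*N
L(W, C(5, 9)) - 457987 = -260*(-47*9 - 260) - 457987 = -260*(-423 - 260) - 457987 = -260*(-683) - 457987 = 177580 - 457987 = -280407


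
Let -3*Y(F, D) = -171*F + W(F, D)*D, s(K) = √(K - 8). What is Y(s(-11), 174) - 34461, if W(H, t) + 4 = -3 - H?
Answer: -34055 + 115*I*√19 ≈ -34055.0 + 501.27*I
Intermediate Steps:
s(K) = √(-8 + K)
W(H, t) = -7 - H (W(H, t) = -4 + (-3 - H) = -7 - H)
Y(F, D) = 57*F - D*(-7 - F)/3 (Y(F, D) = -(-171*F + (-7 - F)*D)/3 = -(-171*F + D*(-7 - F))/3 = 57*F - D*(-7 - F)/3)
Y(s(-11), 174) - 34461 = (57*√(-8 - 11) + (⅓)*174*(7 + √(-8 - 11))) - 34461 = (57*√(-19) + (⅓)*174*(7 + √(-19))) - 34461 = (57*(I*√19) + (⅓)*174*(7 + I*√19)) - 34461 = (57*I*√19 + (406 + 58*I*√19)) - 34461 = (406 + 115*I*√19) - 34461 = -34055 + 115*I*√19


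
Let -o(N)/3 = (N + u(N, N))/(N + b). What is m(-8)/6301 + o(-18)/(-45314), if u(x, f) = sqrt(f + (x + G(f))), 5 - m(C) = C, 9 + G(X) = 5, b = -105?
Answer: 12132890/5853232037 - I*sqrt(10)/928937 ≈ 0.0020729 - 3.4042e-6*I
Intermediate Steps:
G(X) = -4 (G(X) = -9 + 5 = -4)
m(C) = 5 - C
u(x, f) = sqrt(-4 + f + x) (u(x, f) = sqrt(f + (x - 4)) = sqrt(f + (-4 + x)) = sqrt(-4 + f + x))
o(N) = -3*(N + sqrt(-4 + 2*N))/(-105 + N) (o(N) = -3*(N + sqrt(-4 + N + N))/(N - 105) = -3*(N + sqrt(-4 + 2*N))/(-105 + N))
m(-8)/6301 + o(-18)/(-45314) = (5 - 1*(-8))/6301 + ((-3*(-18) - 3*sqrt(-4 + 2*(-18)))/(-105 - 18))/(-45314) = (5 + 8)*(1/6301) + ((54 - 3*sqrt(-4 - 36))/(-123))*(-1/45314) = 13*(1/6301) - (54 - 6*I*sqrt(10))/123*(-1/45314) = 13/6301 - (54 - 6*I*sqrt(10))/123*(-1/45314) = 13/6301 + (-18/41 + 2*I*sqrt(10)/41)*(-1/45314) = 13/6301 + (9/928937 - I*sqrt(10)/928937) = 12132890/5853232037 - I*sqrt(10)/928937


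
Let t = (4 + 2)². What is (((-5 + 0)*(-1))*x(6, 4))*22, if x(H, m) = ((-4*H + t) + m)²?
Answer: 28160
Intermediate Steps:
t = 36 (t = 6² = 36)
x(H, m) = (36 + m - 4*H)² (x(H, m) = ((-4*H + 36) + m)² = ((36 - 4*H) + m)² = (36 + m - 4*H)²)
(((-5 + 0)*(-1))*x(6, 4))*22 = (((-5 + 0)*(-1))*(36 + 4 - 4*6)²)*22 = ((-5*(-1))*(36 + 4 - 24)²)*22 = (5*16²)*22 = (5*256)*22 = 1280*22 = 28160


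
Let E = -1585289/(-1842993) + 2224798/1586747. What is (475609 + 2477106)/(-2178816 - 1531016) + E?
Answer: 15908470554545541839/10848897714003296472 ≈ 1.4664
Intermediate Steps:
E = 6615739705297/2924363613771 (E = -1585289*(-1/1842993) + 2224798*(1/1586747) = 1585289/1842993 + 2224798/1586747 = 6615739705297/2924363613771 ≈ 2.2623)
(475609 + 2477106)/(-2178816 - 1531016) + E = (475609 + 2477106)/(-2178816 - 1531016) + 6615739705297/2924363613771 = 2952715/(-3709832) + 6615739705297/2924363613771 = 2952715*(-1/3709832) + 6615739705297/2924363613771 = -2952715/3709832 + 6615739705297/2924363613771 = 15908470554545541839/10848897714003296472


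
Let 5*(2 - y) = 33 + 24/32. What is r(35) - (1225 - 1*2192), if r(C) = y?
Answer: 3849/4 ≈ 962.25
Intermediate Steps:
y = -19/4 (y = 2 - (33 + 24/32)/5 = 2 - (33 + 24*(1/32))/5 = 2 - (33 + ¾)/5 = 2 - ⅕*135/4 = 2 - 27/4 = -19/4 ≈ -4.7500)
r(C) = -19/4
r(35) - (1225 - 1*2192) = -19/4 - (1225 - 1*2192) = -19/4 - (1225 - 2192) = -19/4 - 1*(-967) = -19/4 + 967 = 3849/4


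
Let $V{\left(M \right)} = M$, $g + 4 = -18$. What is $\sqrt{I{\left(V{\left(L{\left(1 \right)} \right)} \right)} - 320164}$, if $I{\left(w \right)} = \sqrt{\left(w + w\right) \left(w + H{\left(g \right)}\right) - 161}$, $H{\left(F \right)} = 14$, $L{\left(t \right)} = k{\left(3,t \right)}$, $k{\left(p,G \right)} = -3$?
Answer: $\sqrt{-320164 + i \sqrt{227}} \approx 0.01 + 565.83 i$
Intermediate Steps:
$g = -22$ ($g = -4 - 18 = -22$)
$L{\left(t \right)} = -3$
$I{\left(w \right)} = \sqrt{-161 + 2 w \left(14 + w\right)}$ ($I{\left(w \right)} = \sqrt{\left(w + w\right) \left(w + 14\right) - 161} = \sqrt{2 w \left(14 + w\right) - 161} = \sqrt{-161 + 2 w \left(14 + w\right)}$)
$\sqrt{I{\left(V{\left(L{\left(1 \right)} \right)} \right)} - 320164} = \sqrt{\sqrt{-161 + 2 \left(-3\right)^{2} + 28 \left(-3\right)} - 320164} = \sqrt{\sqrt{-161 + 2 \cdot 9 - 84} - 320164} = \sqrt{\sqrt{-161 + 18 - 84} - 320164} = \sqrt{\sqrt{-227} - 320164} = \sqrt{i \sqrt{227} - 320164} = \sqrt{-320164 + i \sqrt{227}}$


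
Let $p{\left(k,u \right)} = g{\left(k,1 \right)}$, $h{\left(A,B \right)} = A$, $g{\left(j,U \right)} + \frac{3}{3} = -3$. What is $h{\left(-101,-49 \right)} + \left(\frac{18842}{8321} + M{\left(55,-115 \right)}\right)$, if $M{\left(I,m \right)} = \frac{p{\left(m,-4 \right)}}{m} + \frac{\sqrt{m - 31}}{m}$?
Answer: $- \frac{94448301}{956915} - \frac{i \sqrt{146}}{115} \approx -98.701 - 0.10507 i$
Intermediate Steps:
$g{\left(j,U \right)} = -4$ ($g{\left(j,U \right)} = -1 - 3 = -4$)
$p{\left(k,u \right)} = -4$
$M{\left(I,m \right)} = - \frac{4}{m} + \frac{\sqrt{-31 + m}}{m}$ ($M{\left(I,m \right)} = - \frac{4}{m} + \frac{\sqrt{m - 31}}{m} = - \frac{4}{m} + \frac{\sqrt{-31 + m}}{m}$)
$h{\left(-101,-49 \right)} + \left(\frac{18842}{8321} + M{\left(55,-115 \right)}\right) = -101 + \left(\frac{18842}{8321} + \frac{-4 + \sqrt{-31 - 115}}{-115}\right) = -101 + \left(18842 \cdot \frac{1}{8321} - \frac{-4 + \sqrt{-146}}{115}\right) = -101 + \left(\frac{18842}{8321} - \frac{-4 + i \sqrt{146}}{115}\right) = -101 + \left(\frac{18842}{8321} + \left(\frac{4}{115} - \frac{i \sqrt{146}}{115}\right)\right) = -101 + \left(\frac{2200114}{956915} - \frac{i \sqrt{146}}{115}\right) = - \frac{94448301}{956915} - \frac{i \sqrt{146}}{115}$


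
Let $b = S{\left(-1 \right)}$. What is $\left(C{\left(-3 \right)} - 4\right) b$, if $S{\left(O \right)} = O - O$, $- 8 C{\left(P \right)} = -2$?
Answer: $0$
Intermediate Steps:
$C{\left(P \right)} = \frac{1}{4}$ ($C{\left(P \right)} = \left(- \frac{1}{8}\right) \left(-2\right) = \frac{1}{4}$)
$S{\left(O \right)} = 0$
$b = 0$
$\left(C{\left(-3 \right)} - 4\right) b = \left(\frac{1}{4} - 4\right) 0 = \left(- \frac{15}{4}\right) 0 = 0$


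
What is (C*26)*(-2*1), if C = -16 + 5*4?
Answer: -208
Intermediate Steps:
C = 4 (C = -16 + 20 = 4)
(C*26)*(-2*1) = (4*26)*(-2*1) = 104*(-2) = -208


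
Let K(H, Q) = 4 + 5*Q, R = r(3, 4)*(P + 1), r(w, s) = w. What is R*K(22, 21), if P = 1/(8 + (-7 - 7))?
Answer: 545/2 ≈ 272.50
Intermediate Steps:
P = -⅙ (P = 1/(8 - 14) = 1/(-6) = -⅙ ≈ -0.16667)
R = 5/2 (R = 3*(-⅙ + 1) = 3*(⅚) = 5/2 ≈ 2.5000)
R*K(22, 21) = 5*(4 + 5*21)/2 = 5*(4 + 105)/2 = (5/2)*109 = 545/2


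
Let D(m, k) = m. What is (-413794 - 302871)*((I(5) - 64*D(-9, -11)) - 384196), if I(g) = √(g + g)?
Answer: 274927027300 - 716665*√10 ≈ 2.7492e+11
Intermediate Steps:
I(g) = √2*√g (I(g) = √(2*g) = √2*√g)
(-413794 - 302871)*((I(5) - 64*D(-9, -11)) - 384196) = (-413794 - 302871)*((√2*√5 - 64*(-9)) - 384196) = -716665*((√10 + 576) - 384196) = -716665*((576 + √10) - 384196) = -716665*(-383620 + √10) = 274927027300 - 716665*√10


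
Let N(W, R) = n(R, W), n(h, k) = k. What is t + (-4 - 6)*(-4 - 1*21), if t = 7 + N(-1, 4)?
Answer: 256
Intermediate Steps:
N(W, R) = W
t = 6 (t = 7 - 1 = 6)
t + (-4 - 6)*(-4 - 1*21) = 6 + (-4 - 6)*(-4 - 1*21) = 6 - 10*(-4 - 21) = 6 - 10*(-25) = 6 + 250 = 256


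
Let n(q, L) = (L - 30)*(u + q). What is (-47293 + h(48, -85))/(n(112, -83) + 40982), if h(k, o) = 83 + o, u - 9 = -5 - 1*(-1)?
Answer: -47295/27761 ≈ -1.7036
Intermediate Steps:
u = 5 (u = 9 + (-5 - 1*(-1)) = 9 + (-5 + 1) = 9 - 4 = 5)
n(q, L) = (-30 + L)*(5 + q) (n(q, L) = (L - 30)*(5 + q) = (-30 + L)*(5 + q))
(-47293 + h(48, -85))/(n(112, -83) + 40982) = (-47293 + (83 - 85))/((-150 - 30*112 + 5*(-83) - 83*112) + 40982) = (-47293 - 2)/((-150 - 3360 - 415 - 9296) + 40982) = -47295/(-13221 + 40982) = -47295/27761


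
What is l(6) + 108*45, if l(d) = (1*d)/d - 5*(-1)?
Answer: 4866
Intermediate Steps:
l(d) = 6 (l(d) = d/d + 5 = 1 + 5 = 6)
l(6) + 108*45 = 6 + 108*45 = 6 + 4860 = 4866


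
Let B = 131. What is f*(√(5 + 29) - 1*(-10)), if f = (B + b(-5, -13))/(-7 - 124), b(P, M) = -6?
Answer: -1250/131 - 125*√34/131 ≈ -15.106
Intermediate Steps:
f = -125/131 (f = (131 - 6)/(-7 - 124) = 125/(-131) = 125*(-1/131) = -125/131 ≈ -0.95420)
f*(√(5 + 29) - 1*(-10)) = -125*(√(5 + 29) - 1*(-10))/131 = -125*(√34 + 10)/131 = -125*(10 + √34)/131 = -1250/131 - 125*√34/131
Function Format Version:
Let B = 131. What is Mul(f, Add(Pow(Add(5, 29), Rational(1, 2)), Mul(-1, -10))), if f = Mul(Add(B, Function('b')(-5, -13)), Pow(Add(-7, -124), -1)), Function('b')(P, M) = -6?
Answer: Add(Rational(-1250, 131), Mul(Rational(-125, 131), Pow(34, Rational(1, 2)))) ≈ -15.106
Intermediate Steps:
f = Rational(-125, 131) (f = Mul(Add(131, -6), Pow(Add(-7, -124), -1)) = Mul(125, Pow(-131, -1)) = Mul(125, Rational(-1, 131)) = Rational(-125, 131) ≈ -0.95420)
Mul(f, Add(Pow(Add(5, 29), Rational(1, 2)), Mul(-1, -10))) = Mul(Rational(-125, 131), Add(Pow(Add(5, 29), Rational(1, 2)), Mul(-1, -10))) = Mul(Rational(-125, 131), Add(Pow(34, Rational(1, 2)), 10)) = Mul(Rational(-125, 131), Add(10, Pow(34, Rational(1, 2)))) = Add(Rational(-1250, 131), Mul(Rational(-125, 131), Pow(34, Rational(1, 2))))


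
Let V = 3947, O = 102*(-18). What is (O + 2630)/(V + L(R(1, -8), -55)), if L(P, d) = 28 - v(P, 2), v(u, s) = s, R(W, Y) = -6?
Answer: 794/3973 ≈ 0.19985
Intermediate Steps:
O = -1836
L(P, d) = 26 (L(P, d) = 28 - 1*2 = 28 - 2 = 26)
(O + 2630)/(V + L(R(1, -8), -55)) = (-1836 + 2630)/(3947 + 26) = 794/3973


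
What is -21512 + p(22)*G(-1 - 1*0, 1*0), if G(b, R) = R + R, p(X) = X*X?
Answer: -21512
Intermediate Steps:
p(X) = X**2
G(b, R) = 2*R
-21512 + p(22)*G(-1 - 1*0, 1*0) = -21512 + 22**2*(2*(1*0)) = -21512 + 484*(2*0) = -21512 + 484*0 = -21512 + 0 = -21512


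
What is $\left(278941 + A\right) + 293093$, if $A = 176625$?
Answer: $748659$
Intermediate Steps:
$\left(278941 + A\right) + 293093 = \left(278941 + 176625\right) + 293093 = 455566 + 293093 = 748659$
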